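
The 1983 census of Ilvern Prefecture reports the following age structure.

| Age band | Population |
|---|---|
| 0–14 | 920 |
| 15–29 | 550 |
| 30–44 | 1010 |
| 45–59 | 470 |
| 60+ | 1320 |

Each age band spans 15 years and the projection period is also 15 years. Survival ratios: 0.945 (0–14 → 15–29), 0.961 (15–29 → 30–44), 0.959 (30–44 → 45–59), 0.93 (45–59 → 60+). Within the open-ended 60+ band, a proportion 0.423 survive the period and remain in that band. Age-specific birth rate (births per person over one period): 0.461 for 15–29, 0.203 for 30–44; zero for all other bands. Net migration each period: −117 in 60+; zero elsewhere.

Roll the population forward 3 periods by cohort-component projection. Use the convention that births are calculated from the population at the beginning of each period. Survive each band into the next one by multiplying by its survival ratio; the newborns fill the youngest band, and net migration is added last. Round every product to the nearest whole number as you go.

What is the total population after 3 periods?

2912

— Period 1 —
Births: 550 * 0.461 = 254 ; 1010 * 0.203 = 205 → 459
15–29: 920 * 0.945 = 869
30–44: 550 * 0.961 = 529
45–59: 1010 * 0.959 = 969
60+: 470 * 0.93 + 1320 * 0.423 = 437 + 558 = 995
Net migration: 60+ − 117 → 878
Population now: 0–14=459, 15–29=869, 30–44=529, 45–59=969, 60+=878
— Period 2 —
Births: 869 * 0.461 = 401 ; 529 * 0.203 = 107 → 508
15–29: 459 * 0.945 = 434
30–44: 869 * 0.961 = 835
45–59: 529 * 0.959 = 507
60+: 969 * 0.93 + 878 * 0.423 = 901 + 371 = 1272
Net migration: 60+ − 117 → 1155
Population now: 0–14=508, 15–29=434, 30–44=835, 45–59=507, 60+=1155
— Period 3 —
Births: 434 * 0.461 = 200 ; 835 * 0.203 = 170 → 370
15–29: 508 * 0.945 = 480
30–44: 434 * 0.961 = 417
45–59: 835 * 0.959 = 801
60+: 507 * 0.93 + 1155 * 0.423 = 472 + 489 = 961
Net migration: 60+ − 117 → 844
Population now: 0–14=370, 15–29=480, 30–44=417, 45–59=801, 60+=844
Total after period 3: 370 + 480 + 417 + 801 + 844 = 2912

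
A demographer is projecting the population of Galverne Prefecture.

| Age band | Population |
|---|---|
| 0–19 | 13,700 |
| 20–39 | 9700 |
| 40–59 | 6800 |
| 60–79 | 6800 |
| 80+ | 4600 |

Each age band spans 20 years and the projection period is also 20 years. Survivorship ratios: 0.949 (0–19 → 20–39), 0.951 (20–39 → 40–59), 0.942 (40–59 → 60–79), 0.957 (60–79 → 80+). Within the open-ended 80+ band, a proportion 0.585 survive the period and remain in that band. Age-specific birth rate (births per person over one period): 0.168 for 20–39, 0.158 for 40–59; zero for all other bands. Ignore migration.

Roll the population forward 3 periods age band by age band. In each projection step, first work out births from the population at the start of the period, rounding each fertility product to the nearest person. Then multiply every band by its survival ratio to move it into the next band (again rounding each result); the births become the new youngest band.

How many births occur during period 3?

2385

[period 1]
Births: 9700 * 0.168 = 1630, 6800 * 0.158 = 1074 → total 2704
20–39: 13700 * 0.949 = 13001
40–59: 9700 * 0.951 = 9225
60–79: 6800 * 0.942 = 6406
80+: 6800 * 0.957 + 4600 * 0.585 = 6508 + 2691 = 9199
Giving 2704 / 13001 / 9225 / 6406 / 9199.
[period 2]
Births: 13001 * 0.168 = 2184, 9225 * 0.158 = 1458 → total 3642
20–39: 2704 * 0.949 = 2566
40–59: 13001 * 0.951 = 12364
60–79: 9225 * 0.942 = 8690
80+: 6406 * 0.957 + 9199 * 0.585 = 6131 + 5381 = 11512
Giving 3642 / 2566 / 12364 / 8690 / 11512.
[period 3]
Births: 2566 * 0.168 = 431, 12364 * 0.158 = 1954 → total 2385
20–39: 3642 * 0.949 = 3456
40–59: 2566 * 0.951 = 2440
60–79: 12364 * 0.942 = 11647
80+: 8690 * 0.957 + 11512 * 0.585 = 8316 + 6735 = 15051
Giving 2385 / 3456 / 2440 / 11647 / 15051.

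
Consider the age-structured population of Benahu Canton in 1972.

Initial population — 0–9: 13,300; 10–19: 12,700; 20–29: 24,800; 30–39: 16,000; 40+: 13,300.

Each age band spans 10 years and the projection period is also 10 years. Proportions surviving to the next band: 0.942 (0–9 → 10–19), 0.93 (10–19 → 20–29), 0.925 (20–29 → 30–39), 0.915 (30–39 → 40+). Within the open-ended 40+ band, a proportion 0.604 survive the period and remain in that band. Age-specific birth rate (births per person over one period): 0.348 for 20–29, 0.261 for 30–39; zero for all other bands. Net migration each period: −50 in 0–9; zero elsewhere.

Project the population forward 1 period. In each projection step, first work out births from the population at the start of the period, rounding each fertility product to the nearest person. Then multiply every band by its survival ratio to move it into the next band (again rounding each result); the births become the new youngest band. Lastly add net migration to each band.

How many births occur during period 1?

[period 1]
Births: 24800 × 0.348 = 8630  |  16000 × 0.261 = 4176 ⇒ total 12806
10–19: 13300 × 0.942 = 12529
20–29: 12700 × 0.93 = 11811
30–39: 24800 × 0.925 = 22940
40+: 16000 × 0.915 + 13300 × 0.604 = 14640 + 8033 = 22673
Net migration: 0–9 − 50 → 12756
End of period: [12756, 12529, 11811, 22940, 22673]

12806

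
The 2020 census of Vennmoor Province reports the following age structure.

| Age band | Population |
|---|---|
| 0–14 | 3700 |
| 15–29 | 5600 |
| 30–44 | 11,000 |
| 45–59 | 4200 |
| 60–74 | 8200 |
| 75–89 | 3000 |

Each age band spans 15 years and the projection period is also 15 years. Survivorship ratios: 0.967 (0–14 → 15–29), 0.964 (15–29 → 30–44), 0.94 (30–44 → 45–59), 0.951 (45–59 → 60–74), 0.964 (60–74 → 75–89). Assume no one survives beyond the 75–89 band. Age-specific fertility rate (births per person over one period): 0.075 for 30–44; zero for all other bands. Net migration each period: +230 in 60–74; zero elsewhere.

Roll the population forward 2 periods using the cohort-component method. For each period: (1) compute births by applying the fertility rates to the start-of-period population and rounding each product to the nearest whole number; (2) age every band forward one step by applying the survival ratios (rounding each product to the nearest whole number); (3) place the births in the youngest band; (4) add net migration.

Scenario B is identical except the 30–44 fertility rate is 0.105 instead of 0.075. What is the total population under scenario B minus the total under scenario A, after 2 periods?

481

Let group 1 be 0–14 through group 6 = 75–89.
Period 1.
Births: 11000 * 0.075 = 825
Group 2: 3700 * 0.967 = 3578
Group 3: 5600 * 0.964 = 5398
Group 4: 11000 * 0.94 = 10340
Group 5: 4200 * 0.951 = 3994
Group 6: 8200 * 0.964 = 7905
Net migration: Group 5 + 230 → 4224
End of period: [825, 3578, 5398, 10340, 4224, 7905]
Period 2.
Births: 5398 * 0.075 = 405
Group 2: 825 * 0.967 = 798
Group 3: 3578 * 0.964 = 3449
Group 4: 5398 * 0.94 = 5074
Group 5: 10340 * 0.951 = 9833
Group 6: 4224 * 0.964 = 4072
Net migration: Group 5 + 230 → 10063
End of period: [405, 798, 3449, 5074, 10063, 4072]
Scenario A total after 2 periods: 23861
Scenario B projection —
Period 1.
Births: 11000 * 0.105 = 1155
Group 2: 3700 * 0.967 = 3578
Group 3: 5600 * 0.964 = 5398
Group 4: 11000 * 0.94 = 10340
Group 5: 4200 * 0.951 = 3994
Group 6: 8200 * 0.964 = 7905
Net migration: Group 5 + 230 → 4224
End of period: [1155, 3578, 5398, 10340, 4224, 7905]
Period 2.
Births: 5398 * 0.105 = 567
Group 2: 1155 * 0.967 = 1117
Group 3: 3578 * 0.964 = 3449
Group 4: 5398 * 0.94 = 5074
Group 5: 10340 * 0.951 = 9833
Group 6: 4224 * 0.964 = 4072
Net migration: Group 5 + 230 → 10063
End of period: [567, 1117, 3449, 5074, 10063, 4072]
Scenario B total after 2 periods: 24342
Difference B − A = 24342 − 23861 = 481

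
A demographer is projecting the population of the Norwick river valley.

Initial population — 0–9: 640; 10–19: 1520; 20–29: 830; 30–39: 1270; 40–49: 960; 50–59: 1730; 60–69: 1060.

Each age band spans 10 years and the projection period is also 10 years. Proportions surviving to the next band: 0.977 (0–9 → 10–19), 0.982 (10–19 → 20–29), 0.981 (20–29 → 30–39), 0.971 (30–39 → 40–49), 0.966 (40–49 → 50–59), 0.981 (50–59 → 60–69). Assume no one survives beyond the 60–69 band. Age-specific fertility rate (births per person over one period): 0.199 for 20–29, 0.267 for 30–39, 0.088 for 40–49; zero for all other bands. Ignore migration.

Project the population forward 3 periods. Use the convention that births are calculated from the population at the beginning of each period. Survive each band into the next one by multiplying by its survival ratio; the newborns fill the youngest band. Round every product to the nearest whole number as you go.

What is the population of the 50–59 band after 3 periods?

Numbering the groups 1..7 from youngest to oldest:
— Period 1 —
Births: 830 × 0.199 = 165 ; 1270 × 0.267 = 339 ; 960 × 0.088 = 84 ⇒ total 588
Group 2: 640 × 0.977 = 625
Group 3: 1520 × 0.982 = 1493
Group 4: 830 × 0.981 = 814
Group 5: 1270 × 0.971 = 1233
Group 6: 960 × 0.966 = 927
Group 7: 1730 × 0.981 = 1697
Population now: 0–9=588, 10–19=625, 20–29=1493, 30–39=814, 40–49=1233, 50–59=927, 60–69=1697
— Period 2 —
Births: 1493 × 0.199 = 297 ; 814 × 0.267 = 217 ; 1233 × 0.088 = 109 ⇒ total 623
Group 2: 588 × 0.977 = 574
Group 3: 625 × 0.982 = 614
Group 4: 1493 × 0.981 = 1465
Group 5: 814 × 0.971 = 790
Group 6: 1233 × 0.966 = 1191
Group 7: 927 × 0.981 = 909
Population now: 0–9=623, 10–19=574, 20–29=614, 30–39=1465, 40–49=790, 50–59=1191, 60–69=909
— Period 3 —
Births: 614 × 0.199 = 122 ; 1465 × 0.267 = 391 ; 790 × 0.088 = 70 ⇒ total 583
Group 2: 623 × 0.977 = 609
Group 3: 574 × 0.982 = 564
Group 4: 614 × 0.981 = 602
Group 5: 1465 × 0.971 = 1423
Group 6: 790 × 0.966 = 763
Group 7: 1191 × 0.981 = 1168
Population now: 0–9=583, 10–19=609, 20–29=564, 30–39=602, 40–49=1423, 50–59=763, 60–69=1168

763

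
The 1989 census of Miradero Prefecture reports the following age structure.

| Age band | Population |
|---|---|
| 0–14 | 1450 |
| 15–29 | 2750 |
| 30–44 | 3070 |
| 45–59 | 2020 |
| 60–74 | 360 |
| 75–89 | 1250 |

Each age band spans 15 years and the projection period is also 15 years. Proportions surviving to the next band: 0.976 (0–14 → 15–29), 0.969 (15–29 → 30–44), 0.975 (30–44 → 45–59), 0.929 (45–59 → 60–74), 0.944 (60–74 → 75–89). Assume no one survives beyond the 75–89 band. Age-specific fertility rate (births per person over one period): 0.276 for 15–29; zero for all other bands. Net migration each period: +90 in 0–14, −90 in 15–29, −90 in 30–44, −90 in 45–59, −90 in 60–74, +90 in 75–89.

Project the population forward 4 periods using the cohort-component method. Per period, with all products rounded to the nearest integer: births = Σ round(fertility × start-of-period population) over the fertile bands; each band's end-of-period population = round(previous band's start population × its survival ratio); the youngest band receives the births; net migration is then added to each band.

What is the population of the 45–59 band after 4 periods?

520

Let group 1 be 0–14 through group 6 = 75–89.
Period 1:
Births: 2750 * 0.276 = 759
Group 2: 1450 * 0.976 = 1415
Group 3: 2750 * 0.969 = 2665
Group 4: 3070 * 0.975 = 2993
Group 5: 2020 * 0.929 = 1877
Group 6: 360 * 0.944 = 340
Net migration: Group 1 + 90 → 849; Group 2 − 90 → 1325; Group 3 − 90 → 2575; Group 4 − 90 → 2903; Group 5 − 90 → 1787; Group 6 + 90 → 430
End of period: [849, 1325, 2575, 2903, 1787, 430]
Period 2:
Births: 1325 * 0.276 = 366
Group 2: 849 * 0.976 = 829
Group 3: 1325 * 0.969 = 1284
Group 4: 2575 * 0.975 = 2511
Group 5: 2903 * 0.929 = 2697
Group 6: 1787 * 0.944 = 1687
Net migration: Group 1 + 90 → 456; Group 2 − 90 → 739; Group 3 − 90 → 1194; Group 4 − 90 → 2421; Group 5 − 90 → 2607; Group 6 + 90 → 1777
End of period: [456, 739, 1194, 2421, 2607, 1777]
Period 3:
Births: 739 * 0.276 = 204
Group 2: 456 * 0.976 = 445
Group 3: 739 * 0.969 = 716
Group 4: 1194 * 0.975 = 1164
Group 5: 2421 * 0.929 = 2249
Group 6: 2607 * 0.944 = 2461
Net migration: Group 1 + 90 → 294; Group 2 − 90 → 355; Group 3 − 90 → 626; Group 4 − 90 → 1074; Group 5 − 90 → 2159; Group 6 + 90 → 2551
End of period: [294, 355, 626, 1074, 2159, 2551]
Period 4:
Births: 355 * 0.276 = 98
Group 2: 294 * 0.976 = 287
Group 3: 355 * 0.969 = 344
Group 4: 626 * 0.975 = 610
Group 5: 1074 * 0.929 = 998
Group 6: 2159 * 0.944 = 2038
Net migration: Group 1 + 90 → 188; Group 2 − 90 → 197; Group 3 − 90 → 254; Group 4 − 90 → 520; Group 5 − 90 → 908; Group 6 + 90 → 2128
End of period: [188, 197, 254, 520, 908, 2128]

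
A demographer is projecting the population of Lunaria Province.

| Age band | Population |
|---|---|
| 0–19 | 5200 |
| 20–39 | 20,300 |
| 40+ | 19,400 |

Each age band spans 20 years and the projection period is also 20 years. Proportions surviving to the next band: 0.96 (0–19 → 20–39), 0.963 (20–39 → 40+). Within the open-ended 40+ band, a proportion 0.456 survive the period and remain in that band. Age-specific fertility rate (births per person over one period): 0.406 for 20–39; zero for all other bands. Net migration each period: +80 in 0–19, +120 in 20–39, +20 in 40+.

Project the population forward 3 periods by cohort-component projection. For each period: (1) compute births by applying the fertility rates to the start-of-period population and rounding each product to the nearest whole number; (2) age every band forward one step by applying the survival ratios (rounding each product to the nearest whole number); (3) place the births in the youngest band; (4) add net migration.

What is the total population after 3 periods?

[period 1]
Births: 20300 × 0.406 = 8242
20–39: 5200 × 0.96 = 4992
40+: 20300 × 0.963 + 19400 × 0.456 = 19549 + 8846 = 28395
Net migration: 0–19 + 80 → 8322; 20–39 + 120 → 5112; 40+ + 20 → 28415
Population now: 0–19=8322, 20–39=5112, 40+=28415
[period 2]
Births: 5112 × 0.406 = 2075
20–39: 8322 × 0.96 = 7989
40+: 5112 × 0.963 + 28415 × 0.456 = 4923 + 12957 = 17880
Net migration: 0–19 + 80 → 2155; 20–39 + 120 → 8109; 40+ + 20 → 17900
Population now: 0–19=2155, 20–39=8109, 40+=17900
[period 3]
Births: 8109 × 0.406 = 3292
20–39: 2155 × 0.96 = 2069
40+: 8109 × 0.963 + 17900 × 0.456 = 7809 + 8162 = 15971
Net migration: 0–19 + 80 → 3372; 20–39 + 120 → 2189; 40+ + 20 → 15991
Population now: 0–19=3372, 20–39=2189, 40+=15991
Total after period 3: 3372 + 2189 + 15991 = 21552

21552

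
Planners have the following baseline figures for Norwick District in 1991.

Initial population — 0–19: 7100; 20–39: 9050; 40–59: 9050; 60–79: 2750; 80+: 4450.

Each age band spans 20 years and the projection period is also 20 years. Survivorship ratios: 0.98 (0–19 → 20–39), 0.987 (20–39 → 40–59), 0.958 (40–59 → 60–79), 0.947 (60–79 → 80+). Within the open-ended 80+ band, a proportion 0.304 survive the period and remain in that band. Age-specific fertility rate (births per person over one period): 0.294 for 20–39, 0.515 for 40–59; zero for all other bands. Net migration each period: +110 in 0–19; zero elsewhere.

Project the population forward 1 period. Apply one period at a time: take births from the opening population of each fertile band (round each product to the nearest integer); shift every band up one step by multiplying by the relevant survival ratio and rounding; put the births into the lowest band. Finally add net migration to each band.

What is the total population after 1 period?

Let group 1 be 0–19 through group 5 = 80+.
[period 1]
Births: 9050 × 0.294 = 2661 ; 9050 × 0.515 = 4661 → 7322
Group 2: 7100 × 0.98 = 6958
Group 3: 9050 × 0.987 = 8932
Group 4: 9050 × 0.958 = 8670
Group 5: 2750 × 0.947 + 4450 × 0.304 = 2604 + 1353 = 3957
Net migration: Group 1 + 110 → 7432
End of period: [7432, 6958, 8932, 8670, 3957]
Total after period 1: 7432 + 6958 + 8932 + 8670 + 3957 = 35949

35949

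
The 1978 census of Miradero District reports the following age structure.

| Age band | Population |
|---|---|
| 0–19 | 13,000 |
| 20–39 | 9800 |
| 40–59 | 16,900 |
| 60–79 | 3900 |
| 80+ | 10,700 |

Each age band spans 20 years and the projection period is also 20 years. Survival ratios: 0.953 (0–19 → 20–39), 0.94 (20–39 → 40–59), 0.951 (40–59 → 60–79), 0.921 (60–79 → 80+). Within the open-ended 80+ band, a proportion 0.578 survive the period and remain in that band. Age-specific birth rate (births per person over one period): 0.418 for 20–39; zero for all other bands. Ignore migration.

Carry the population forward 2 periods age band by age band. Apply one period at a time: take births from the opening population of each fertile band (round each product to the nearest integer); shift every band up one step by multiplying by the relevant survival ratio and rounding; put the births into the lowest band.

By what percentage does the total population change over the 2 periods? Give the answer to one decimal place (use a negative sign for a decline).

(Groups numbered youngest = 1 to oldest = 5.)
Period 1.
Births: 9800 * 0.418 = 4096
Group 2: 13000 * 0.953 = 12389
Group 3: 9800 * 0.94 = 9212
Group 4: 16900 * 0.951 = 16072
Group 5: 3900 * 0.921 + 10700 * 0.578 = 3592 + 6185 = 9777
→ [4096, 12389, 9212, 16072, 9777]
Period 2.
Births: 12389 * 0.418 = 5179
Group 2: 4096 * 0.953 = 3903
Group 3: 12389 * 0.94 = 11646
Group 4: 9212 * 0.951 = 8761
Group 5: 16072 * 0.921 + 9777 * 0.578 = 14802 + 5651 = 20453
→ [5179, 3903, 11646, 8761, 20453]
Total: 54300 → 49942; change = -4358; percentage change = -8.0%

-8.0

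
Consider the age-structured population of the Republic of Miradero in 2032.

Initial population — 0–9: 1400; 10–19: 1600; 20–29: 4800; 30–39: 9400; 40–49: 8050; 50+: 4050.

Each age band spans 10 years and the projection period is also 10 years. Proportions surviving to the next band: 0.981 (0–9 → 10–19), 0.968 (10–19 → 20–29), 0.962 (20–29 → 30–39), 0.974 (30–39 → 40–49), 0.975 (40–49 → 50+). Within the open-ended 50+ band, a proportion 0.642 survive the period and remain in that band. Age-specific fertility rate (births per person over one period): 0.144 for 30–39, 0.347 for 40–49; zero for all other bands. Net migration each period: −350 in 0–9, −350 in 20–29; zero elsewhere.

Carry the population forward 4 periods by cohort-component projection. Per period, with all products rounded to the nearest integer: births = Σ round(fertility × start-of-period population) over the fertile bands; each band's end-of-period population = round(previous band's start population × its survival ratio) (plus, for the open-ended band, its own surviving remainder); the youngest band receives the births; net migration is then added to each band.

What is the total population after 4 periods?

After projecting period 1:
Births: 9400 * 0.144 = 1354  |  8050 * 0.347 = 2793 → total 4147
10–19: 1400 * 0.981 = 1373
20–29: 1600 * 0.968 = 1549
30–39: 4800 * 0.962 = 4618
40–49: 9400 * 0.974 = 9156
50+: 8050 * 0.975 + 4050 * 0.642 = 7849 + 2600 = 10449
Net migration: 0–9 − 350 → 3797; 20–29 − 350 → 1199
Population now: 0–9=3797, 10–19=1373, 20–29=1199, 30–39=4618, 40–49=9156, 50+=10449
After projecting period 2:
Births: 4618 * 0.144 = 665  |  9156 * 0.347 = 3177 → total 3842
10–19: 3797 * 0.981 = 3725
20–29: 1373 * 0.968 = 1329
30–39: 1199 * 0.962 = 1153
40–49: 4618 * 0.974 = 4498
50+: 9156 * 0.975 + 10449 * 0.642 = 8927 + 6708 = 15635
Net migration: 0–9 − 350 → 3492; 20–29 − 350 → 979
Population now: 0–9=3492, 10–19=3725, 20–29=979, 30–39=1153, 40–49=4498, 50+=15635
After projecting period 3:
Births: 1153 * 0.144 = 166  |  4498 * 0.347 = 1561 → total 1727
10–19: 3492 * 0.981 = 3426
20–29: 3725 * 0.968 = 3606
30–39: 979 * 0.962 = 942
40–49: 1153 * 0.974 = 1123
50+: 4498 * 0.975 + 15635 * 0.642 = 4386 + 10038 = 14424
Net migration: 0–9 − 350 → 1377; 20–29 − 350 → 3256
Population now: 0–9=1377, 10–19=3426, 20–29=3256, 30–39=942, 40–49=1123, 50+=14424
After projecting period 4:
Births: 942 * 0.144 = 136  |  1123 * 0.347 = 390 → total 526
10–19: 1377 * 0.981 = 1351
20–29: 3426 * 0.968 = 3316
30–39: 3256 * 0.962 = 3132
40–49: 942 * 0.974 = 918
50+: 1123 * 0.975 + 14424 * 0.642 = 1095 + 9260 = 10355
Net migration: 0–9 − 350 → 176; 20–29 − 350 → 2966
Population now: 0–9=176, 10–19=1351, 20–29=2966, 30–39=3132, 40–49=918, 50+=10355
Total after period 4: 176 + 1351 + 2966 + 3132 + 918 + 10355 = 18898

18898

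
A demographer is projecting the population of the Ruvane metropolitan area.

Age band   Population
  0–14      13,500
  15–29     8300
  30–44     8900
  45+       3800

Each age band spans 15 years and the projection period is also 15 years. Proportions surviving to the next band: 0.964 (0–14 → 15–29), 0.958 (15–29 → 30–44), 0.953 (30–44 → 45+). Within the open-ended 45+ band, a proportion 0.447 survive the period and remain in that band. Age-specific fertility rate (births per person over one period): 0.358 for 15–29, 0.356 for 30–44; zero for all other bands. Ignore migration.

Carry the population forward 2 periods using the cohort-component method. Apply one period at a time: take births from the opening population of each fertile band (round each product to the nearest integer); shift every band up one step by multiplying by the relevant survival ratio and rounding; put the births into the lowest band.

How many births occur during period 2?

7490

[period 1]
Births: 8300 × 0.358 = 2971, 8900 × 0.356 = 3168 ⇒ total 6139
15–29: 13500 × 0.964 = 13014
30–44: 8300 × 0.958 = 7951
45+: 8900 × 0.953 + 3800 × 0.447 = 8482 + 1699 = 10181
→ [6139, 13014, 7951, 10181]
[period 2]
Births: 13014 × 0.358 = 4659, 7951 × 0.356 = 2831 ⇒ total 7490
15–29: 6139 × 0.964 = 5918
30–44: 13014 × 0.958 = 12467
45+: 7951 × 0.953 + 10181 × 0.447 = 7577 + 4551 = 12128
→ [7490, 5918, 12467, 12128]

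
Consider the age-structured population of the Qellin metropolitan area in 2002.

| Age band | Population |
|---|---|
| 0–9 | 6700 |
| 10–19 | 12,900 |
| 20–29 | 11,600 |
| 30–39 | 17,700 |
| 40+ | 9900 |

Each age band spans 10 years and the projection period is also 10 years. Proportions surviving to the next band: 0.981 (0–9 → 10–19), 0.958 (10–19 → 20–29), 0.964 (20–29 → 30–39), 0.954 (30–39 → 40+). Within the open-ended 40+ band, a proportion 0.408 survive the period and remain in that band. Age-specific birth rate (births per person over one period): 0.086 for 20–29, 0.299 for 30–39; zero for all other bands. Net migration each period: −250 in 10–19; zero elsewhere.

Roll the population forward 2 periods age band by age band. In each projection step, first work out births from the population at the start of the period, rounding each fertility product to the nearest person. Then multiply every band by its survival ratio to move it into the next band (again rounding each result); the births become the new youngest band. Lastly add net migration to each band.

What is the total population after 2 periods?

Period 1:
Births: 11600 × 0.086 = 998 ; 17700 × 0.299 = 5292 ⇒ total 6290
10–19: 6700 × 0.981 = 6573
20–29: 12900 × 0.958 = 12358
30–39: 11600 × 0.964 = 11182
40+: 17700 × 0.954 + 9900 × 0.408 = 16886 + 4039 = 20925
Net migration: 10–19 − 250 → 6323
Giving 6290 / 6323 / 12358 / 11182 / 20925.
Period 2:
Births: 12358 × 0.086 = 1063 ; 11182 × 0.299 = 3343 ⇒ total 4406
10–19: 6290 × 0.981 = 6170
20–29: 6323 × 0.958 = 6057
30–39: 12358 × 0.964 = 11913
40+: 11182 × 0.954 + 20925 × 0.408 = 10668 + 8537 = 19205
Net migration: 10–19 − 250 → 5920
Giving 4406 / 5920 / 6057 / 11913 / 19205.
Total after period 2: 4406 + 5920 + 6057 + 11913 + 19205 = 47501

47501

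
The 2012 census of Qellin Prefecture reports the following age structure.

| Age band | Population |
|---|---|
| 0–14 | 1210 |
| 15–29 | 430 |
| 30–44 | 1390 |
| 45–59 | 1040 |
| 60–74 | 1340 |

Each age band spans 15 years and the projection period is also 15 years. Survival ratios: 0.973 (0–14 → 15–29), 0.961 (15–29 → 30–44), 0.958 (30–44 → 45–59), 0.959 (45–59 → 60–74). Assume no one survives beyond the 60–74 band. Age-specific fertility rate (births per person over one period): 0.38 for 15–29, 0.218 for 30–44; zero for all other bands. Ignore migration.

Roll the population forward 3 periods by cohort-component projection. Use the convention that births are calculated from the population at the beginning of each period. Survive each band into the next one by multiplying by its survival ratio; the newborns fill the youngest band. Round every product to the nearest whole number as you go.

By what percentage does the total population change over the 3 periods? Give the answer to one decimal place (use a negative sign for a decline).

Call the bands 1 to 5, youngest first.
— Period 1 —
Births: 430 × 0.38 = 163  |  1390 × 0.218 = 303 ⇒ total 466
Band 2: 1210 × 0.973 = 1177
Band 3: 430 × 0.961 = 413
Band 4: 1390 × 0.958 = 1332
Band 5: 1040 × 0.959 = 997
End of period: [466, 1177, 413, 1332, 997]
— Period 2 —
Births: 1177 × 0.38 = 447  |  413 × 0.218 = 90 ⇒ total 537
Band 2: 466 × 0.973 = 453
Band 3: 1177 × 0.961 = 1131
Band 4: 413 × 0.958 = 396
Band 5: 1332 × 0.959 = 1277
End of period: [537, 453, 1131, 396, 1277]
— Period 3 —
Births: 453 × 0.38 = 172  |  1131 × 0.218 = 247 ⇒ total 419
Band 2: 537 × 0.973 = 523
Band 3: 453 × 0.961 = 435
Band 4: 1131 × 0.958 = 1083
Band 5: 396 × 0.959 = 380
End of period: [419, 523, 435, 1083, 380]
Total: 5410 → 2840; change = -2570; percentage change = -47.5%

-47.5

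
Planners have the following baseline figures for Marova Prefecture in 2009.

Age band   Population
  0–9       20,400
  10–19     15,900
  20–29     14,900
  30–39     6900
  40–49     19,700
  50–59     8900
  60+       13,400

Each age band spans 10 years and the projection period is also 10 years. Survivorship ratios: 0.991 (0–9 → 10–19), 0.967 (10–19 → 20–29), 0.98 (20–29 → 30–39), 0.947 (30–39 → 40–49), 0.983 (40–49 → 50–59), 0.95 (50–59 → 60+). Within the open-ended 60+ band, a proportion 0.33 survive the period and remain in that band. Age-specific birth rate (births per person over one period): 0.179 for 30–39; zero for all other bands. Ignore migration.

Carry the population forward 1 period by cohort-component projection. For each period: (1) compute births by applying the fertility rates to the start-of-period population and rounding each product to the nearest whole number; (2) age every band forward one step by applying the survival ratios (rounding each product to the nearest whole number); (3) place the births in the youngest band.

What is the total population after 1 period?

90204

Period 1:
Births: 6900 × 0.179 = 1235
10–19: 20400 × 0.991 = 20216
20–29: 15900 × 0.967 = 15375
30–39: 14900 × 0.98 = 14602
40–49: 6900 × 0.947 = 6534
50–59: 19700 × 0.983 = 19365
60+: 8900 × 0.95 + 13400 × 0.33 = 8455 + 4422 = 12877
→ [1235, 20216, 15375, 14602, 6534, 19365, 12877]
Total after period 1: 1235 + 20216 + 15375 + 14602 + 6534 + 19365 + 12877 = 90204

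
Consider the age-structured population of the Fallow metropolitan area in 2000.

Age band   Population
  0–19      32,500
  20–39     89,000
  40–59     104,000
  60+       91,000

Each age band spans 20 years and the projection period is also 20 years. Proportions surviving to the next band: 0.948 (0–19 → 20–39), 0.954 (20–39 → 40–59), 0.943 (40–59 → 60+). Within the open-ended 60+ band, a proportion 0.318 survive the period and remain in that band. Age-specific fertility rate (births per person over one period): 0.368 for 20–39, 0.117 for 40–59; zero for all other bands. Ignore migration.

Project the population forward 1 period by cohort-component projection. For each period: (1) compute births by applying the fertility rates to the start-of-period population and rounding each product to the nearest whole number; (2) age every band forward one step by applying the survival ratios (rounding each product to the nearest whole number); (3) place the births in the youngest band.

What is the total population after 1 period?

287646

(Groups numbered youngest = 1 to oldest = 4.)
After projecting period 1:
Births: 89000 × 0.368 = 32752 ; 104000 × 0.117 = 12168 → 44920
Group 2: 32500 × 0.948 = 30810
Group 3: 89000 × 0.954 = 84906
Group 4: 104000 × 0.943 + 91000 × 0.318 = 98072 + 28938 = 127010
Giving 44920 / 30810 / 84906 / 127010.
Total after period 1: 44920 + 30810 + 84906 + 127010 = 287646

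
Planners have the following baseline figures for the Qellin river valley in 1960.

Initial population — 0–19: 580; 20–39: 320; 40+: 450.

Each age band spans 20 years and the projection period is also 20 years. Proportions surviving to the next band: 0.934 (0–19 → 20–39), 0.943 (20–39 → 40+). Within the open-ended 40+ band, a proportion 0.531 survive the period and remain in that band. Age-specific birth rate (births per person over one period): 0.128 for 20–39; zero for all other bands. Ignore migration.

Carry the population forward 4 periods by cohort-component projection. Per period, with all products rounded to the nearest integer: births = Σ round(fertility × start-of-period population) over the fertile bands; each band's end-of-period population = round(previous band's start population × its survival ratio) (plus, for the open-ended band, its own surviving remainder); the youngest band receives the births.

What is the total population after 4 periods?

317

[period 1]
Births: 320 * 0.128 = 41
20–39: 580 * 0.934 = 542
40+: 320 * 0.943 + 450 * 0.531 = 302 + 239 = 541
Population now: 0–19=41, 20–39=542, 40+=541
[period 2]
Births: 542 * 0.128 = 69
20–39: 41 * 0.934 = 38
40+: 542 * 0.943 + 541 * 0.531 = 511 + 287 = 798
Population now: 0–19=69, 20–39=38, 40+=798
[period 3]
Births: 38 * 0.128 = 5
20–39: 69 * 0.934 = 64
40+: 38 * 0.943 + 798 * 0.531 = 36 + 424 = 460
Population now: 0–19=5, 20–39=64, 40+=460
[period 4]
Births: 64 * 0.128 = 8
20–39: 5 * 0.934 = 5
40+: 64 * 0.943 + 460 * 0.531 = 60 + 244 = 304
Population now: 0–19=8, 20–39=5, 40+=304
Total after period 4: 8 + 5 + 304 = 317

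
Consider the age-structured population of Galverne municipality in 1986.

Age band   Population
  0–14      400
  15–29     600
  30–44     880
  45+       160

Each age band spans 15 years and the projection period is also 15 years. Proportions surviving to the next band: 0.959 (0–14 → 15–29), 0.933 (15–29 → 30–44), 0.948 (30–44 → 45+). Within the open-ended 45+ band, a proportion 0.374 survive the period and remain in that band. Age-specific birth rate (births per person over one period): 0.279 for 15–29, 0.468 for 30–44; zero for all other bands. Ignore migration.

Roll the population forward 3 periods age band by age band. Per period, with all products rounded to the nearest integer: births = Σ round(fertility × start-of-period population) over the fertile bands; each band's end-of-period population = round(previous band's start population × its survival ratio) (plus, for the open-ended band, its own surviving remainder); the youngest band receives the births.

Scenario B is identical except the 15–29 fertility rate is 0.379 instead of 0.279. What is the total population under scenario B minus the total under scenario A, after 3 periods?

168

After projecting period 1:
Births: 600 × 0.279 = 167  |  880 × 0.468 = 412 → total 579
15–29: 400 × 0.959 = 384
30–44: 600 × 0.933 = 560
45+: 880 × 0.948 + 160 × 0.374 = 834 + 60 = 894
Population now: 0–14=579, 15–29=384, 30–44=560, 45+=894
After projecting period 2:
Births: 384 × 0.279 = 107  |  560 × 0.468 = 262 → total 369
15–29: 579 × 0.959 = 555
30–44: 384 × 0.933 = 358
45+: 560 × 0.948 + 894 × 0.374 = 531 + 334 = 865
Population now: 0–14=369, 15–29=555, 30–44=358, 45+=865
After projecting period 3:
Births: 555 × 0.279 = 155  |  358 × 0.468 = 168 → total 323
15–29: 369 × 0.959 = 354
30–44: 555 × 0.933 = 518
45+: 358 × 0.948 + 865 × 0.374 = 339 + 324 = 663
Population now: 0–14=323, 15–29=354, 30–44=518, 45+=663
Scenario A total after 3 periods: 1858
Scenario B projection —
After projecting period 1:
Births: 600 × 0.379 = 227  |  880 × 0.468 = 412 → total 639
15–29: 400 × 0.959 = 384
30–44: 600 × 0.933 = 560
45+: 880 × 0.948 + 160 × 0.374 = 834 + 60 = 894
Population now: 0–14=639, 15–29=384, 30–44=560, 45+=894
After projecting period 2:
Births: 384 × 0.379 = 146  |  560 × 0.468 = 262 → total 408
15–29: 639 × 0.959 = 613
30–44: 384 × 0.933 = 358
45+: 560 × 0.948 + 894 × 0.374 = 531 + 334 = 865
Population now: 0–14=408, 15–29=613, 30–44=358, 45+=865
After projecting period 3:
Births: 613 × 0.379 = 232  |  358 × 0.468 = 168 → total 400
15–29: 408 × 0.959 = 391
30–44: 613 × 0.933 = 572
45+: 358 × 0.948 + 865 × 0.374 = 339 + 324 = 663
Population now: 0–14=400, 15–29=391, 30–44=572, 45+=663
Scenario B total after 3 periods: 2026
Difference B − A = 2026 − 1858 = 168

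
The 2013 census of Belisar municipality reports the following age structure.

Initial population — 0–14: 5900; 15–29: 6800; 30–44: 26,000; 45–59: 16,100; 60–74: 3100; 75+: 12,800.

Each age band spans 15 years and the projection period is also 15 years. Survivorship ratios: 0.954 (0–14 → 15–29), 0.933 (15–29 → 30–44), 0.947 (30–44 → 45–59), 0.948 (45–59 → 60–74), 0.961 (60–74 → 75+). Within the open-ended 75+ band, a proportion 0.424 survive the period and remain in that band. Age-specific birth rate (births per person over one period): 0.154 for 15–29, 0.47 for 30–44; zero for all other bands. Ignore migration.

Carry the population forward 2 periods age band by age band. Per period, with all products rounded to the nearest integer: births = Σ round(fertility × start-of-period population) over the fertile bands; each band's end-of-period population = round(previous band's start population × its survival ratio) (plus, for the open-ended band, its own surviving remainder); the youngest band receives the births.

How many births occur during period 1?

13267

Numbering the bands 1..6 from youngest to oldest:
— Period 1 —
Births: 6800 × 0.154 = 1047, 26000 × 0.47 = 12220 → 13267
Band 2: 5900 × 0.954 = 5629
Band 3: 6800 × 0.933 = 6344
Band 4: 26000 × 0.947 = 24622
Band 5: 16100 × 0.948 = 15263
Band 6: 3100 × 0.961 + 12800 × 0.424 = 2979 + 5427 = 8406
→ [13267, 5629, 6344, 24622, 15263, 8406]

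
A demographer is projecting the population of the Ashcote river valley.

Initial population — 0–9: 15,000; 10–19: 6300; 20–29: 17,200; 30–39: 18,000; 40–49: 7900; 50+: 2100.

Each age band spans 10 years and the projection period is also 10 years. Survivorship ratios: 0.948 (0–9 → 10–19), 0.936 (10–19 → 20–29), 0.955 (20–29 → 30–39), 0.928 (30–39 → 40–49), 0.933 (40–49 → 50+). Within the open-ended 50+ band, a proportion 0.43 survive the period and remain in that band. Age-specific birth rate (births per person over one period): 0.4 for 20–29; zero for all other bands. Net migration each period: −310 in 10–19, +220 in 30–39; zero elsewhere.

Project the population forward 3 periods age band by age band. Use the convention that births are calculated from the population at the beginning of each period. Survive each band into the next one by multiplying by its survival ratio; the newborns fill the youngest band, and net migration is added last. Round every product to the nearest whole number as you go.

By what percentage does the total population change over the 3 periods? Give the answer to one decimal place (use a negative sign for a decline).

-19.3

Let group 1 be 0–9 through group 6 = 50+.
Period 1.
Births: 17200 × 0.4 = 6880
Group 2: 15000 × 0.948 = 14220
Group 3: 6300 × 0.936 = 5897
Group 4: 17200 × 0.955 = 16426
Group 5: 18000 × 0.928 = 16704
Group 6: 7900 × 0.933 + 2100 × 0.43 = 7371 + 903 = 8274
Net migration: Group 2 − 310 → 13910; Group 4 + 220 → 16646
Giving 6880 / 13910 / 5897 / 16646 / 16704 / 8274.
Period 2.
Births: 5897 × 0.4 = 2359
Group 2: 6880 × 0.948 = 6522
Group 3: 13910 × 0.936 = 13020
Group 4: 5897 × 0.955 = 5632
Group 5: 16646 × 0.928 = 15447
Group 6: 16704 × 0.933 + 8274 × 0.43 = 15585 + 3558 = 19143
Net migration: Group 2 − 310 → 6212; Group 4 + 220 → 5852
Giving 2359 / 6212 / 13020 / 5852 / 15447 / 19143.
Period 3.
Births: 13020 × 0.4 = 5208
Group 2: 2359 × 0.948 = 2236
Group 3: 6212 × 0.936 = 5814
Group 4: 13020 × 0.955 = 12434
Group 5: 5852 × 0.928 = 5431
Group 6: 15447 × 0.933 + 19143 × 0.43 = 14412 + 8231 = 22643
Net migration: Group 2 − 310 → 1926; Group 4 + 220 → 12654
Giving 5208 / 1926 / 5814 / 12654 / 5431 / 22643.
Total: 66500 → 53676; change = -12824; percentage change = -19.3%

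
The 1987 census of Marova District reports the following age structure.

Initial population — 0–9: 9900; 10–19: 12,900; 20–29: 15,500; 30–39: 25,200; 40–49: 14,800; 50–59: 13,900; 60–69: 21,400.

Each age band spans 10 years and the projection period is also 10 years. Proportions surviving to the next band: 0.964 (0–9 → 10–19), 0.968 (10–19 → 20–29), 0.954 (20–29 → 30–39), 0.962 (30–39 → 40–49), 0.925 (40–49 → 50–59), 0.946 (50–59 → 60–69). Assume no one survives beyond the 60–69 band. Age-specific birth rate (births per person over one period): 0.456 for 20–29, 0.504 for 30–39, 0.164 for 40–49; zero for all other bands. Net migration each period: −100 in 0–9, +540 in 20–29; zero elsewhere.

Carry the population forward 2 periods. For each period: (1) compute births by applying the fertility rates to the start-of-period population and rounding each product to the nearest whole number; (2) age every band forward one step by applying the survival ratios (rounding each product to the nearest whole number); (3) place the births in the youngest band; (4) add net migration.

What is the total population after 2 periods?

Period 1:
Births: 15500 × 0.456 = 7068, 25200 × 0.504 = 12701, 14800 × 0.164 = 2427 ⇒ total 22196
10–19: 9900 × 0.964 = 9544
20–29: 12900 × 0.968 = 12487
30–39: 15500 × 0.954 = 14787
40–49: 25200 × 0.962 = 24242
50–59: 14800 × 0.925 = 13690
60–69: 13900 × 0.946 = 13149
Net migration: 0–9 − 100 → 22096; 20–29 + 540 → 13027
Population now: 0–9=22096, 10–19=9544, 20–29=13027, 30–39=14787, 40–49=24242, 50–59=13690, 60–69=13149
Period 2:
Births: 13027 × 0.456 = 5940, 14787 × 0.504 = 7453, 24242 × 0.164 = 3976 ⇒ total 17369
10–19: 22096 × 0.964 = 21301
20–29: 9544 × 0.968 = 9239
30–39: 13027 × 0.954 = 12428
40–49: 14787 × 0.962 = 14225
50–59: 24242 × 0.925 = 22424
60–69: 13690 × 0.946 = 12951
Net migration: 0–9 − 100 → 17269; 20–29 + 540 → 9779
Population now: 0–9=17269, 10–19=21301, 20–29=9779, 30–39=12428, 40–49=14225, 50–59=22424, 60–69=12951
Total after period 2: 17269 + 21301 + 9779 + 12428 + 14225 + 22424 + 12951 = 110377

110377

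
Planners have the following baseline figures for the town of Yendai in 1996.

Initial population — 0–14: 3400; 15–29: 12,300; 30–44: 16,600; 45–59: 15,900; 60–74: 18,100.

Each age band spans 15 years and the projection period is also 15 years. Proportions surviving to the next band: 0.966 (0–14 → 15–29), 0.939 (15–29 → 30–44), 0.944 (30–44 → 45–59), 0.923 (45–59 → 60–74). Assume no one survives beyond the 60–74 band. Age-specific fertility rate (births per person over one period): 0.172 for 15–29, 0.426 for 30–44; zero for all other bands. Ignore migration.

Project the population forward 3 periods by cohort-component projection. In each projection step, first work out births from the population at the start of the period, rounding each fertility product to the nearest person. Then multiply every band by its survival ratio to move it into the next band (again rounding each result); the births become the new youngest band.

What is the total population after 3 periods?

(Groups numbered youngest = 1 to oldest = 5.)
Period 1:
Births: 12300 × 0.172 = 2116 ; 16600 × 0.426 = 7072 ⇒ total 9188
Group 2: 3400 × 0.966 = 3284
Group 3: 12300 × 0.939 = 11550
Group 4: 16600 × 0.944 = 15670
Group 5: 15900 × 0.923 = 14676
→ [9188, 3284, 11550, 15670, 14676]
Period 2:
Births: 3284 × 0.172 = 565 ; 11550 × 0.426 = 4920 ⇒ total 5485
Group 2: 9188 × 0.966 = 8876
Group 3: 3284 × 0.939 = 3084
Group 4: 11550 × 0.944 = 10903
Group 5: 15670 × 0.923 = 14463
→ [5485, 8876, 3084, 10903, 14463]
Period 3:
Births: 8876 × 0.172 = 1527 ; 3084 × 0.426 = 1314 ⇒ total 2841
Group 2: 5485 × 0.966 = 5299
Group 3: 8876 × 0.939 = 8335
Group 4: 3084 × 0.944 = 2911
Group 5: 10903 × 0.923 = 10063
→ [2841, 5299, 8335, 2911, 10063]
Total after period 3: 2841 + 5299 + 8335 + 2911 + 10063 = 29449

29449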